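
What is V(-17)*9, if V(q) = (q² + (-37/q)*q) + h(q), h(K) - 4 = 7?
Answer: 2367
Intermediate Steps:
h(K) = 11 (h(K) = 4 + 7 = 11)
V(q) = -26 + q² (V(q) = (q² + (-37/q)*q) + 11 = (q² - 37) + 11 = (-37 + q²) + 11 = -26 + q²)
V(-17)*9 = (-26 + (-17)²)*9 = (-26 + 289)*9 = 263*9 = 2367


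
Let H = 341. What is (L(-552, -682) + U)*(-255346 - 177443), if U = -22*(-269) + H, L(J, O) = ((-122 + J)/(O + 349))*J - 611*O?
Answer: -182569329845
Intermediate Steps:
L(J, O) = -611*O + J*(-122 + J)/(349 + O) (L(J, O) = ((-122 + J)/(349 + O))*J - 611*O = J*(-122 + J)/(349 + O) - 611*O = -611*O + J*(-122 + J)/(349 + O))
U = 6259 (U = -22*(-269) + 341 = 5918 + 341 = 6259)
(L(-552, -682) + U)*(-255346 - 177443) = (((-552)² - 213239*(-682) - 611*(-682)² - 122*(-552))/(349 - 682) + 6259)*(-255346 - 177443) = ((304704 + 145428998 - 611*465124 + 67344)/(-333) + 6259)*(-432789) = (-(304704 + 145428998 - 284190764 + 67344)/333 + 6259)*(-432789) = (-1/333*(-138389718) + 6259)*(-432789) = (46129906/111 + 6259)*(-432789) = (46824655/111)*(-432789) = -182569329845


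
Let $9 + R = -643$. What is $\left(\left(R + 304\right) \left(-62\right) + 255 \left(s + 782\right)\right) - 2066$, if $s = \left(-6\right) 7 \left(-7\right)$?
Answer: $293890$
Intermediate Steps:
$s = 294$ ($s = \left(-42\right) \left(-7\right) = 294$)
$R = -652$ ($R = -9 - 643 = -652$)
$\left(\left(R + 304\right) \left(-62\right) + 255 \left(s + 782\right)\right) - 2066 = \left(\left(-652 + 304\right) \left(-62\right) + 255 \left(294 + 782\right)\right) - 2066 = \left(\left(-348\right) \left(-62\right) + 255 \cdot 1076\right) - 2066 = \left(21576 + 274380\right) - 2066 = 295956 - 2066 = 293890$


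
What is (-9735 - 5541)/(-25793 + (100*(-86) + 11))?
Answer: 7638/17191 ≈ 0.44430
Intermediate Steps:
(-9735 - 5541)/(-25793 + (100*(-86) + 11)) = -15276/(-25793 + (-8600 + 11)) = -15276/(-25793 - 8589) = -15276/(-34382) = -15276*(-1/34382) = 7638/17191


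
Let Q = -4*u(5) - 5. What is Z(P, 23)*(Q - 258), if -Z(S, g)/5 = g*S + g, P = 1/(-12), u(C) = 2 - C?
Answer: 317515/12 ≈ 26460.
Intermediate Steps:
P = -1/12 ≈ -0.083333
Q = 7 (Q = -4*(2 - 1*5) - 5 = -4*(2 - 5) - 5 = -4*(-3) - 5 = 12 - 5 = 7)
Z(S, g) = -5*g - 5*S*g (Z(S, g) = -5*(g*S + g) = -5*(S*g + g) = -5*(g + S*g) = -5*g - 5*S*g)
Z(P, 23)*(Q - 258) = (-5*23*(1 - 1/12))*(7 - 258) = -5*23*11/12*(-251) = -1265/12*(-251) = 317515/12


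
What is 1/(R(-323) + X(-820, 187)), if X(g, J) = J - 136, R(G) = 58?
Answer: 1/109 ≈ 0.0091743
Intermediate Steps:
X(g, J) = -136 + J
1/(R(-323) + X(-820, 187)) = 1/(58 + (-136 + 187)) = 1/(58 + 51) = 1/109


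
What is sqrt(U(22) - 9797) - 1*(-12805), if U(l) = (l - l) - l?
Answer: 12805 + 3*I*sqrt(1091) ≈ 12805.0 + 99.091*I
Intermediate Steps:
U(l) = -l (U(l) = 0 - l = -l)
sqrt(U(22) - 9797) - 1*(-12805) = sqrt(-1*22 - 9797) - 1*(-12805) = sqrt(-22 - 9797) + 12805 = sqrt(-9819) + 12805 = 3*I*sqrt(1091) + 12805 = 12805 + 3*I*sqrt(1091)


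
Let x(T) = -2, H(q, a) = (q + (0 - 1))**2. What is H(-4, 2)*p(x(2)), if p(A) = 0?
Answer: 0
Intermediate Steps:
H(q, a) = (-1 + q)**2 (H(q, a) = (q - 1)**2 = (-1 + q)**2)
H(-4, 2)*p(x(2)) = (-1 - 4)**2*0 = (-5)**2*0 = 25*0 = 0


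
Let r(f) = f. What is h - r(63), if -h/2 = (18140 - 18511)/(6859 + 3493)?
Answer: -325717/5176 ≈ -62.928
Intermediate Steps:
h = 371/5176 (h = -2*(18140 - 18511)/(6859 + 3493) = -(-742)/10352 = -2*(-371/10352) = 371/5176 ≈ 0.071677)
h - r(63) = 371/5176 - 1*63 = 371/5176 - 63 = -325717/5176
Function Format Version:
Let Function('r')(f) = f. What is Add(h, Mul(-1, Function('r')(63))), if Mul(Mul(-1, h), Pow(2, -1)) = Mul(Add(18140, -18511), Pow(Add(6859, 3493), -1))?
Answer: Rational(-325717, 5176) ≈ -62.928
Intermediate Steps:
h = Rational(371, 5176) (h = Mul(-2, Mul(Add(18140, -18511), Pow(Add(6859, 3493), -1))) = Mul(-2, Mul(-371, Pow(10352, -1))) = Mul(-2, Mul(-371, Rational(1, 10352))) = Mul(-2, Rational(-371, 10352)) = Rational(371, 5176) ≈ 0.071677)
Add(h, Mul(-1, Function('r')(63))) = Add(Rational(371, 5176), Mul(-1, 63)) = Add(Rational(371, 5176), -63) = Rational(-325717, 5176)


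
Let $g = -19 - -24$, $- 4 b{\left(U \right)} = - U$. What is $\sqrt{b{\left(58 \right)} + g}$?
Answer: $\frac{\sqrt{78}}{2} \approx 4.4159$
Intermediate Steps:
$b{\left(U \right)} = \frac{U}{4}$ ($b{\left(U \right)} = - \frac{\left(-1\right) U}{4} = \frac{U}{4}$)
$g = 5$ ($g = -19 + 24 = 5$)
$\sqrt{b{\left(58 \right)} + g} = \sqrt{\frac{1}{4} \cdot 58 + 5} = \sqrt{\frac{29}{2} + 5} = \sqrt{\frac{39}{2}} = \frac{\sqrt{78}}{2}$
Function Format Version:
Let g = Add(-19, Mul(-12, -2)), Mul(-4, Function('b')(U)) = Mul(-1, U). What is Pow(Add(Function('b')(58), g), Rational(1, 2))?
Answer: Mul(Rational(1, 2), Pow(78, Rational(1, 2))) ≈ 4.4159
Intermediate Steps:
Function('b')(U) = Mul(Rational(1, 4), U) (Function('b')(U) = Mul(Rational(-1, 4), Mul(-1, U)) = Mul(Rational(1, 4), U))
g = 5 (g = Add(-19, 24) = 5)
Pow(Add(Function('b')(58), g), Rational(1, 2)) = Pow(Add(Mul(Rational(1, 4), 58), 5), Rational(1, 2)) = Pow(Add(Rational(29, 2), 5), Rational(1, 2)) = Pow(Rational(39, 2), Rational(1, 2)) = Mul(Rational(1, 2), Pow(78, Rational(1, 2)))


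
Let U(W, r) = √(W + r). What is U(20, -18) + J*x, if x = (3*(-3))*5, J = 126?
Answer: -5670 + √2 ≈ -5668.6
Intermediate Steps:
x = -45 (x = -9*5 = -45)
U(20, -18) + J*x = √(20 - 18) + 126*(-45) = √2 - 5670 = -5670 + √2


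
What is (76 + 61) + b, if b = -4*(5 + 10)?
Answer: 77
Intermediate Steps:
b = -60 (b = -4*15 = -60)
(76 + 61) + b = (76 + 61) - 60 = 137 - 60 = 77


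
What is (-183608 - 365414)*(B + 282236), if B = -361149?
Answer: 43324973086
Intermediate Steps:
(-183608 - 365414)*(B + 282236) = (-183608 - 365414)*(-361149 + 282236) = -549022*(-78913) = 43324973086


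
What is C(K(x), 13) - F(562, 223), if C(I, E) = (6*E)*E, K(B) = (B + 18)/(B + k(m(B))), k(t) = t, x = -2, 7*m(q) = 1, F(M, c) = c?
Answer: 791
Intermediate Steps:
m(q) = 1/7 (m(q) = (1/7)*1 = 1/7)
K(B) = (18 + B)/(1/7 + B) (K(B) = (B + 18)/(B + 1/7) = (18 + B)/(1/7 + B))
C(I, E) = 6*E**2
C(K(x), 13) - F(562, 223) = 6*13**2 - 1*223 = 6*169 - 223 = 1014 - 223 = 791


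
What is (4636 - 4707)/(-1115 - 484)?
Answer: 71/1599 ≈ 0.044403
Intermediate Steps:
(4636 - 4707)/(-1115 - 484) = -71/(-1599) = -71*(-1/1599) = 71/1599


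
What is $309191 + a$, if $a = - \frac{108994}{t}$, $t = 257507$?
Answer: $\frac{79618737843}{257507} \approx 3.0919 \cdot 10^{5}$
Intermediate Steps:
$a = - \frac{108994}{257507} \approx -0.42327$
$309191 + a = 309191 - \frac{108994}{257507} = \frac{79618737843}{257507}$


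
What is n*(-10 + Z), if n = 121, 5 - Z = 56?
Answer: -7381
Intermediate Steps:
Z = -51 (Z = 5 - 1*56 = 5 - 56 = -51)
n*(-10 + Z) = 121*(-10 - 51) = 121*(-61) = -7381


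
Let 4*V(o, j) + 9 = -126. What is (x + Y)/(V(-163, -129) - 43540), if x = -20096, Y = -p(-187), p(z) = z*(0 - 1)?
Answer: 81132/174295 ≈ 0.46549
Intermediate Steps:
p(z) = -z (p(z) = z*(-1) = -z)
V(o, j) = -135/4 (V(o, j) = -9/4 + (¼)*(-126) = -9/4 - 63/2 = -135/4)
Y = -187 (Y = -(-1)*(-187) = -1*187 = -187)
(x + Y)/(V(-163, -129) - 43540) = (-20096 - 187)/(-135/4 - 43540) = -20283/(-174295/4) = -20283*(-4/174295) = 81132/174295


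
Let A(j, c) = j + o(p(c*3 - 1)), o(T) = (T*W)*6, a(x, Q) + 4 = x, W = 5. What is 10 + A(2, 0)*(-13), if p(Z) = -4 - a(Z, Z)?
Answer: -406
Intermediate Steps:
a(x, Q) = -4 + x
p(Z) = -Z (p(Z) = -4 - (-4 + Z) = -4 + (4 - Z) = -Z)
o(T) = 30*T (o(T) = (T*5)*6 = (5*T)*6 = 30*T)
A(j, c) = 30 + j - 90*c (A(j, c) = j + 30*(-(c*3 - 1)) = j + 30*(-(3*c - 1)) = j + 30*(-(-1 + 3*c)) = j + 30*(1 - 3*c) = j + (30 - 90*c) = 30 + j - 90*c)
10 + A(2, 0)*(-13) = 10 + (30 + 2 - 90*0)*(-13) = 10 + (30 + 2 + 0)*(-13) = 10 + 32*(-13) = 10 - 416 = -406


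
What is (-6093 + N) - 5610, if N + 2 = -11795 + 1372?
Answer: -22128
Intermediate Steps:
N = -10425 (N = -2 + (-11795 + 1372) = -2 - 10423 = -10425)
(-6093 + N) - 5610 = (-6093 - 10425) - 5610 = -16518 - 5610 = -22128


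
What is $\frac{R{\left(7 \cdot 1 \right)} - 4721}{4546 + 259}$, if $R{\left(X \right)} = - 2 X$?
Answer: $- \frac{947}{961} \approx -0.98543$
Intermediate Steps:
$\frac{R{\left(7 \cdot 1 \right)} - 4721}{4546 + 259} = \frac{- 2 \cdot 7 \cdot 1 - 4721}{4546 + 259} = \frac{\left(-2\right) 7 - 4721}{4805} = \left(-14 - 4721\right) \frac{1}{4805} = \left(-4735\right) \frac{1}{4805} = - \frac{947}{961}$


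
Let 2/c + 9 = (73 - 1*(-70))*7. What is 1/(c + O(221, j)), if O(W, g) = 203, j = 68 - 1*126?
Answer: 496/100689 ≈ 0.0049261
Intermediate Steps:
j = -58 (j = 68 - 126 = -58)
c = 1/496 (c = 2/(-9 + (73 - 1*(-70))*7) = 2/(-9 + (73 + 70)*7) = 2/(-9 + 143*7) = 2/(-9 + 1001) = 2/992 = 2*(1/992) = 1/496 ≈ 0.0020161)
1/(c + O(221, j)) = 1/(1/496 + 203) = 1/(100689/496) = 496/100689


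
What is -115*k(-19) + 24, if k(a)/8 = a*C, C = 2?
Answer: 34984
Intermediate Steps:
k(a) = 16*a (k(a) = 8*(a*2) = 8*(2*a) = 16*a)
-115*k(-19) + 24 = -1840*(-19) + 24 = -115*(-304) + 24 = 34960 + 24 = 34984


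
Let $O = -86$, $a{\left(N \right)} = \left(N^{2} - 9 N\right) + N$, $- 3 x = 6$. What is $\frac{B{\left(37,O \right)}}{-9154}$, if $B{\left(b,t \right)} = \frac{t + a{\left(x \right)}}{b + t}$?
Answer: $- \frac{33}{224273} \approx -0.00014714$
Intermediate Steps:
$x = -2$ ($x = \left(- \frac{1}{3}\right) 6 = -2$)
$a{\left(N \right)} = N^{2} - 8 N$
$B{\left(b,t \right)} = \frac{20 + t}{b + t}$ ($B{\left(b,t \right)} = \frac{t - 2 \left(-8 - 2\right)}{b + t} = \frac{t - -20}{b + t} = \frac{t + 20}{b + t} = \frac{20 + t}{b + t}$)
$\frac{B{\left(37,O \right)}}{-9154} = \frac{\frac{1}{37 - 86} \left(20 - 86\right)}{-9154} = \frac{1}{-49} \left(-66\right) \left(- \frac{1}{9154}\right) = \left(- \frac{1}{49}\right) \left(-66\right) \left(- \frac{1}{9154}\right) = \frac{66}{49} \left(- \frac{1}{9154}\right) = - \frac{33}{224273}$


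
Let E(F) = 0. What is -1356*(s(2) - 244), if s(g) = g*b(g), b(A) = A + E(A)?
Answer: 325440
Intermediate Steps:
b(A) = A (b(A) = A + 0 = A)
s(g) = g**2 (s(g) = g*g = g**2)
-1356*(s(2) - 244) = -1356*(2**2 - 244) = -1356*(4 - 244) = -1356*(-240) = 325440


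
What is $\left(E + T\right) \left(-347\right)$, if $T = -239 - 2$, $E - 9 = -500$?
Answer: $254004$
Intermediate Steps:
$E = -491$ ($E = 9 - 500 = -491$)
$T = -241$ ($T = -239 - 2 = -241$)
$\left(E + T\right) \left(-347\right) = \left(-491 - 241\right) \left(-347\right) = \left(-732\right) \left(-347\right) = 254004$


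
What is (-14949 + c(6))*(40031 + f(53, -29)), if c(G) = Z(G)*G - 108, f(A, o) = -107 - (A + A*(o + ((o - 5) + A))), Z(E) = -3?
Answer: -609045075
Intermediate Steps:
f(A, o) = -107 - A - A*(-5 + A + 2*o) (f(A, o) = -107 - (A + A*(o + ((-5 + o) + A))) = -107 - (A + A*(o + (-5 + A + o))) = -107 - (A + A*(-5 + A + 2*o)) = -107 + (-A - A*(-5 + A + 2*o)) = -107 - A - A*(-5 + A + 2*o))
c(G) = -108 - 3*G (c(G) = -3*G - 108 = -108 - 3*G)
(-14949 + c(6))*(40031 + f(53, -29)) = (-14949 + (-108 - 3*6))*(40031 + (-107 - 1*53² + 4*53 - 2*53*(-29))) = (-14949 + (-108 - 18))*(40031 + (-107 - 1*2809 + 212 + 3074)) = (-14949 - 126)*(40031 + (-107 - 2809 + 212 + 3074)) = -15075*(40031 + 370) = -15075*40401 = -609045075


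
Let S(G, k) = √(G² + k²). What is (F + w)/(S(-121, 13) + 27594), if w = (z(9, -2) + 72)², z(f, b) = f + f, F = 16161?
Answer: 334729017/380707013 - 24261*√14810/761414026 ≈ 0.87535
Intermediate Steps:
z(f, b) = 2*f
w = 8100 (w = (2*9 + 72)² = (18 + 72)² = 90² = 8100)
(F + w)/(S(-121, 13) + 27594) = (16161 + 8100)/(√((-121)² + 13²) + 27594) = 24261/(√(14641 + 169) + 27594) = 24261/(√14810 + 27594) = 24261/(27594 + √14810)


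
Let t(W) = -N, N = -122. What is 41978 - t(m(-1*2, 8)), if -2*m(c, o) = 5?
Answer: 41856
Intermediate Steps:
m(c, o) = -5/2 (m(c, o) = -½*5 = -5/2)
t(W) = 122 (t(W) = -1*(-122) = 122)
41978 - t(m(-1*2, 8)) = 41978 - 1*122 = 41978 - 122 = 41856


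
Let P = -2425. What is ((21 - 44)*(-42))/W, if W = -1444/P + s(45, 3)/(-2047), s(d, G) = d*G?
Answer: 685028550/375499 ≈ 1824.3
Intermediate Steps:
s(d, G) = G*d
W = 2628493/4963975 (W = -1444/(-2425) + (3*45)/(-2047) = -1444*(-1/2425) + 135*(-1/2047) = 1444/2425 - 135/2047 = 2628493/4963975 ≈ 0.52951)
((21 - 44)*(-42))/W = ((21 - 44)*(-42))/(2628493/4963975) = -23*(-42)*(4963975/2628493) = 966*(4963975/2628493) = 685028550/375499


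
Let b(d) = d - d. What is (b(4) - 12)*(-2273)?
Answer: 27276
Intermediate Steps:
b(d) = 0
(b(4) - 12)*(-2273) = (0 - 12)*(-2273) = -12*(-2273) = 27276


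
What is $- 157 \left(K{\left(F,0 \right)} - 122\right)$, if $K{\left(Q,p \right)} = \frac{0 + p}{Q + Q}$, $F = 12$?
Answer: $19154$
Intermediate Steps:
$K{\left(Q,p \right)} = \frac{p}{2 Q}$
$- 157 \left(K{\left(F,0 \right)} - 122\right) = - 157 \left(\frac{1}{2} \cdot 0 \cdot \frac{1}{12} - 122\right) = - 157 \left(0 - 122\right) = \left(-157\right) \left(-122\right) = 19154$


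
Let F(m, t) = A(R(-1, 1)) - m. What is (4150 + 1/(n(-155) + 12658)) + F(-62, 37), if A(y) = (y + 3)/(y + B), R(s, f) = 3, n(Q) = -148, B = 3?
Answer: 52704631/12510 ≈ 4213.0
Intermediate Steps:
A(y) = 1 (A(y) = (y + 3)/(y + 3) = (3 + y)/(3 + y) = 1)
F(m, t) = 1 - m
(4150 + 1/(n(-155) + 12658)) + F(-62, 37) = (4150 + 1/(-148 + 12658)) + (1 - 1*(-62)) = (4150 + 1/12510) + (1 + 62) = (4150 + 1/12510) + 63 = 51916501/12510 + 63 = 52704631/12510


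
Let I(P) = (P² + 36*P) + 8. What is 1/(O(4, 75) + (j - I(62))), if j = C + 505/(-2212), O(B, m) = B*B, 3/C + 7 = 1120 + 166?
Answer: -2829148/17167909323 ≈ -0.00016479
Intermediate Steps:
C = 3/1279 (C = 3/(-7 + (1120 + 166)) = 3/(-7 + 1286) = 3/1279 ≈ 0.0023456)
O(B, m) = B²
j = -639259/2829148 (j = 3/1279 + 505/(-2212) = 3/1279 + 505*(-1/2212) = 3/1279 - 505/2212 = -639259/2829148 ≈ -0.22595)
I(P) = 8 + P² + 36*P
1/(O(4, 75) + (j - I(62))) = 1/(4² + (-639259/2829148 - (8 + 62² + 36*62))) = 1/(16 + (-639259/2829148 - (8 + 3844 + 2232))) = 1/(16 + (-639259/2829148 - 1*6084)) = 1/(16 + (-639259/2829148 - 6084)) = 1/(16 - 17213175691/2829148) = 1/(-17167909323/2829148) = -2829148/17167909323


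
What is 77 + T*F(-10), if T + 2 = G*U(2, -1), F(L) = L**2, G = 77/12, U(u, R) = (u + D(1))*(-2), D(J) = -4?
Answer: 7331/3 ≈ 2443.7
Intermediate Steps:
U(u, R) = 8 - 2*u (U(u, R) = (u - 4)*(-2) = (-4 + u)*(-2) = 8 - 2*u)
G = 77/12 (G = 77*(1/12) = 77/12 ≈ 6.4167)
T = 71/3 (T = -2 + 77*(8 - 2*2)/12 = -2 + 77*(8 - 4)/12 = -2 + (77/12)*4 = -2 + 77/3 = 71/3 ≈ 23.667)
77 + T*F(-10) = 77 + (71/3)*(-10)**2 = 77 + (71/3)*100 = 77 + 7100/3 = 7331/3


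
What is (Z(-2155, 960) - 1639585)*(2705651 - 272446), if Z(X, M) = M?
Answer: -3987110543125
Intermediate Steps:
(Z(-2155, 960) - 1639585)*(2705651 - 272446) = (960 - 1639585)*(2705651 - 272446) = -1638625*2433205 = -3987110543125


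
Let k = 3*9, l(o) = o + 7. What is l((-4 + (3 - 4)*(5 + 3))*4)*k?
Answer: -1107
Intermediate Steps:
l(o) = 7 + o
k = 27
l((-4 + (3 - 4)*(5 + 3))*4)*k = (7 + (-4 + (3 - 4)*(5 + 3))*4)*27 = (7 + (-4 - 1*8)*4)*27 = (7 + (-4 - 8)*4)*27 = (7 - 12*4)*27 = (7 - 48)*27 = -41*27 = -1107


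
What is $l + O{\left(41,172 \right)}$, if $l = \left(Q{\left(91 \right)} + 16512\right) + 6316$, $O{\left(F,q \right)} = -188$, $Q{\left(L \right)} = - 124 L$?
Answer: $11356$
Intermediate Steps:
$l = 11544$ ($l = \left(\left(-124\right) 91 + 16512\right) + 6316 = \left(-11284 + 16512\right) + 6316 = 5228 + 6316 = 11544$)
$l + O{\left(41,172 \right)} = 11544 - 188 = 11356$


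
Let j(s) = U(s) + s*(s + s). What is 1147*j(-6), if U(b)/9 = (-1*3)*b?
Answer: 268398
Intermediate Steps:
U(b) = -27*b (U(b) = 9*((-1*3)*b) = 9*(-3*b) = -27*b)
j(s) = -27*s + 2*s² (j(s) = -27*s + s*(s + s) = -27*s + s*(2*s) = -27*s + 2*s²)
1147*j(-6) = 1147*(-6*(-27 + 2*(-6))) = 1147*(-6*(-27 - 12)) = 1147*(-6*(-39)) = 1147*234 = 268398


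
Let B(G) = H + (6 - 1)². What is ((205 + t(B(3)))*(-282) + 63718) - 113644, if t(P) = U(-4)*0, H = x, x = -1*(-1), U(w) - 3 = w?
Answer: -107736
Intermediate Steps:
U(w) = 3 + w
x = 1
H = 1
B(G) = 26 (B(G) = 1 + (6 - 1)² = 1 + 5² = 1 + 25 = 26)
t(P) = 0 (t(P) = (3 - 4)*0 = -1*0 = 0)
((205 + t(B(3)))*(-282) + 63718) - 113644 = ((205 + 0)*(-282) + 63718) - 113644 = (205*(-282) + 63718) - 113644 = (-57810 + 63718) - 113644 = 5908 - 113644 = -107736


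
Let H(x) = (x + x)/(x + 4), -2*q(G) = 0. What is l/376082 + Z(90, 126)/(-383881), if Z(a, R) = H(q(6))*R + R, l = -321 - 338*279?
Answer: -36371358195/144370734242 ≈ -0.25193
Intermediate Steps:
q(G) = 0 (q(G) = -1/2*0 = 0)
l = -94623 (l = -321 - 94302 = -94623)
H(x) = 2*x/(4 + x) (H(x) = (2*x)/(4 + x) = 2*x/(4 + x))
Z(a, R) = R (Z(a, R) = (2*0/(4 + 0))*R + R = (2*0/4)*R + R = (2*0*(1/4))*R + R = 0*R + R = 0 + R = R)
l/376082 + Z(90, 126)/(-383881) = -94623/376082 + 126/(-383881) = -94623*1/376082 + 126*(-1/383881) = -94623/376082 - 126/383881 = -36371358195/144370734242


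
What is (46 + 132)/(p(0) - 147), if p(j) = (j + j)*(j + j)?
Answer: -178/147 ≈ -1.2109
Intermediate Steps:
p(j) = 4*j**2 (p(j) = (2*j)*(2*j) = 4*j**2)
(46 + 132)/(p(0) - 147) = (46 + 132)/(4*0**2 - 147) = 178/(4*0 - 147) = 178/(0 - 147) = 178/(-147) = 178*(-1/147) = -178/147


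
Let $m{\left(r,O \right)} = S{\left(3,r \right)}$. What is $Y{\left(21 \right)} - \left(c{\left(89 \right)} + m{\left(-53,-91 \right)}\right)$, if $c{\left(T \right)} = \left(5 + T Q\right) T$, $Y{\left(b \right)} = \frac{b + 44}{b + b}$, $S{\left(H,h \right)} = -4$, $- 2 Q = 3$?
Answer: $\frac{240283}{21} \approx 11442.0$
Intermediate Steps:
$Q = - \frac{3}{2}$ ($Q = \left(- \frac{1}{2}\right) 3 = - \frac{3}{2} \approx -1.5$)
$m{\left(r,O \right)} = -4$
$Y{\left(b \right)} = \frac{44 + b}{2 b}$
$c{\left(T \right)} = T \left(5 - \frac{3 T}{2}\right)$ ($c{\left(T \right)} = \left(5 + T \left(- \frac{3}{2}\right)\right) T = \left(5 - \frac{3 T}{2}\right) T = T \left(5 - \frac{3 T}{2}\right)$)
$Y{\left(21 \right)} - \left(c{\left(89 \right)} + m{\left(-53,-91 \right)}\right) = \frac{44 + 21}{2 \cdot 21} - \left(\frac{1}{2} \cdot 89 \left(10 - 267\right) - 4\right) = \frac{1}{2} \cdot \frac{1}{21} \cdot 65 - \left(\frac{1}{2} \cdot 89 \left(10 - 267\right) - 4\right) = \frac{65}{42} - \left(\frac{1}{2} \cdot 89 \left(-257\right) - 4\right) = \frac{65}{42} - \left(- \frac{22873}{2} - 4\right) = \frac{65}{42} - - \frac{22881}{2} = \frac{65}{42} + \frac{22881}{2} = \frac{240283}{21}$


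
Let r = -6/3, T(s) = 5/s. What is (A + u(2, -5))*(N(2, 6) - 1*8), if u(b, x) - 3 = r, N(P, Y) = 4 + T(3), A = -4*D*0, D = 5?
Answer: -7/3 ≈ -2.3333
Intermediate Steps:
A = 0 (A = -4*5*0 = -20*0 = 0)
N(P, Y) = 17/3 (N(P, Y) = 4 + 5/3 = 17/3)
r = -2 (r = -6*1/3 = -2)
u(b, x) = 1 (u(b, x) = 3 - 2 = 1)
(A + u(2, -5))*(N(2, 6) - 1*8) = (0 + 1)*(17/3 - 1*8) = 1*(17/3 - 8) = 1*(-7/3) = -7/3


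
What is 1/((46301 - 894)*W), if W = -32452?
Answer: -1/1473547964 ≈ -6.7863e-10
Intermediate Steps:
1/((46301 - 894)*W) = 1/((46301 - 894)*(-32452)) = -1/32452/45407 = (1/45407)*(-1/32452) = -1/1473547964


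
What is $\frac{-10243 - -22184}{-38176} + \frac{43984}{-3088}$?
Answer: $- \frac{107250437}{7367968} \approx -14.556$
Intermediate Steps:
$\frac{-10243 - -22184}{-38176} + \frac{43984}{-3088} = \left(-10243 + 22184\right) \left(- \frac{1}{38176}\right) + 43984 \left(- \frac{1}{3088}\right) = 11941 \left(- \frac{1}{38176}\right) - \frac{2749}{193} = - \frac{11941}{38176} - \frac{2749}{193} = - \frac{107250437}{7367968}$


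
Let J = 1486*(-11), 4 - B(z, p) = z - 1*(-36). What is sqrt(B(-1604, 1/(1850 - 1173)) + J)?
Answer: I*sqrt(14774) ≈ 121.55*I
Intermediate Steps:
B(z, p) = -32 - z (B(z, p) = 4 - (z - 1*(-36)) = 4 - (z + 36) = 4 - (36 + z) = 4 + (-36 - z) = -32 - z)
J = -16346
sqrt(B(-1604, 1/(1850 - 1173)) + J) = sqrt((-32 - 1*(-1604)) - 16346) = sqrt((-32 + 1604) - 16346) = sqrt(1572 - 16346) = sqrt(-14774) = I*sqrt(14774)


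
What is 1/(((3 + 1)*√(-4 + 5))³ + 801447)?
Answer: 1/801511 ≈ 1.2476e-6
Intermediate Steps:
1/(((3 + 1)*√(-4 + 5))³ + 801447) = 1/((4*√1)³ + 801447) = 1/((4*1)³ + 801447) = 1/(4³ + 801447) = 1/(64 + 801447) = 1/801511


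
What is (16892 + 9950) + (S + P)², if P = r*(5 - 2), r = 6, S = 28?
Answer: 28958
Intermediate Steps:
P = 18 (P = 6*(5 - 2) = 6*3 = 18)
(16892 + 9950) + (S + P)² = (16892 + 9950) + (28 + 18)² = 26842 + 46² = 26842 + 2116 = 28958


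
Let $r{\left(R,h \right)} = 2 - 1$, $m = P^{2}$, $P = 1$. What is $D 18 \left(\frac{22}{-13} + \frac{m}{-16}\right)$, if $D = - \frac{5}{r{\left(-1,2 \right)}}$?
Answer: $\frac{16425}{104} \approx 157.93$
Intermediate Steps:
$m = 1$ ($m = 1^{2} = 1$)
$r{\left(R,h \right)} = 1$
$D = -5$ ($D = - \frac{5}{1} = \left(-5\right) 1 = -5$)
$D 18 \left(\frac{22}{-13} + \frac{m}{-16}\right) = \left(-5\right) 18 \left(\frac{22}{-13} + 1 \frac{1}{-16}\right) = - 90 \left(22 \left(- \frac{1}{13}\right) + 1 \left(- \frac{1}{16}\right)\right) = - 90 \left(- \frac{22}{13} - \frac{1}{16}\right) = \left(-90\right) \left(- \frac{365}{208}\right) = \frac{16425}{104}$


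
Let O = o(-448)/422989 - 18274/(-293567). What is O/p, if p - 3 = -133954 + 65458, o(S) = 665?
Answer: -1132131863/1215022882354737 ≈ -9.3178e-7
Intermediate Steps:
p = -68493 (p = 3 + (-133954 + 65458) = 3 - 68496 = -68493)
O = 1132131863/17739373109 (O = 665/422989 - 18274/(-293567) = 665*(1/422989) - 18274*(-1/293567) = 95/60427 + 18274/293567 = 1132131863/17739373109 ≈ 0.063820)
O/p = (1132131863/17739373109)/(-68493) = (1132131863/17739373109)*(-1/68493) = -1132131863/1215022882354737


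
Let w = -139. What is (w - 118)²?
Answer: 66049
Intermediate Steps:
(w - 118)² = (-139 - 118)² = (-257)² = 66049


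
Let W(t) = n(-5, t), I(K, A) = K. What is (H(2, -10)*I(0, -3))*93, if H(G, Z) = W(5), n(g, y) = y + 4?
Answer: 0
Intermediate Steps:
n(g, y) = 4 + y
W(t) = 4 + t
H(G, Z) = 9 (H(G, Z) = 4 + 5 = 9)
(H(2, -10)*I(0, -3))*93 = (9*0)*93 = 0*93 = 0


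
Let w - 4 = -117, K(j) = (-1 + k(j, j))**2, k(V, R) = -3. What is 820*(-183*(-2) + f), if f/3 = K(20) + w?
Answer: 61500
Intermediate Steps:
K(j) = 16 (K(j) = (-1 - 3)**2 = (-4)**2 = 16)
w = -113 (w = 4 - 117 = -113)
f = -291 (f = 3*(16 - 113) = 3*(-97) = -291)
820*(-183*(-2) + f) = 820*(-183*(-2) - 291) = 820*(366 - 291) = 820*75 = 61500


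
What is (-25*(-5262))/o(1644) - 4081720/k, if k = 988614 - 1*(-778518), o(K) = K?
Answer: 9406494455/121048542 ≈ 77.708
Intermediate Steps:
k = 1767132 (k = 988614 + 778518 = 1767132)
(-25*(-5262))/o(1644) - 4081720/k = -25*(-5262)/1644 - 4081720/1767132 = 131550*(1/1644) - 4081720*1/1767132 = 21925/274 - 1020430/441783 = 9406494455/121048542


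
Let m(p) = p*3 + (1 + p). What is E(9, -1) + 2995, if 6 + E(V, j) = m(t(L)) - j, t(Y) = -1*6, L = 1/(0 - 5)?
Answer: 2967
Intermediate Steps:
L = -1/5 (L = 1/(-5) = -1/5 ≈ -0.20000)
t(Y) = -6
m(p) = 1 + 4*p (m(p) = 3*p + (1 + p) = 1 + 4*p)
E(V, j) = -29 - j (E(V, j) = -6 + ((1 + 4*(-6)) - j) = -6 + ((1 - 24) - j) = -6 + (-23 - j) = -29 - j)
E(9, -1) + 2995 = (-29 - 1*(-1)) + 2995 = (-29 + 1) + 2995 = -28 + 2995 = 2967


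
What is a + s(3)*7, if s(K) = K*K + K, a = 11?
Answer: 95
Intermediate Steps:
s(K) = K + K**2 (s(K) = K**2 + K = K + K**2)
a + s(3)*7 = 11 + (3*(1 + 3))*7 = 11 + (3*4)*7 = 11 + 12*7 = 11 + 84 = 95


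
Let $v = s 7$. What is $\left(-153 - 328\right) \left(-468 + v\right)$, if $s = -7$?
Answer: $248677$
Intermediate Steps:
$v = -49$ ($v = \left(-7\right) 7 = -49$)
$\left(-153 - 328\right) \left(-468 + v\right) = \left(-153 - 328\right) \left(-468 - 49\right) = \left(-481\right) \left(-517\right) = 248677$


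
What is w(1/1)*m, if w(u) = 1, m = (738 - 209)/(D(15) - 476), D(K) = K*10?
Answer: -529/326 ≈ -1.6227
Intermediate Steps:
D(K) = 10*K
m = -529/326 (m = (738 - 209)/(10*15 - 476) = 529/(150 - 476) = 529/(-326) = 529*(-1/326) = -529/326 ≈ -1.6227)
w(1/1)*m = 1*(-529/326) = -529/326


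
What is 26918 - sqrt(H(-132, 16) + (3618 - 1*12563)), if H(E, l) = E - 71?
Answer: 26918 - 2*I*sqrt(2287) ≈ 26918.0 - 95.645*I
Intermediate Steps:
H(E, l) = -71 + E
26918 - sqrt(H(-132, 16) + (3618 - 1*12563)) = 26918 - sqrt((-71 - 132) + (3618 - 1*12563)) = 26918 - sqrt(-203 + (3618 - 12563)) = 26918 - sqrt(-203 - 8945) = 26918 - sqrt(-9148) = 26918 - 2*I*sqrt(2287)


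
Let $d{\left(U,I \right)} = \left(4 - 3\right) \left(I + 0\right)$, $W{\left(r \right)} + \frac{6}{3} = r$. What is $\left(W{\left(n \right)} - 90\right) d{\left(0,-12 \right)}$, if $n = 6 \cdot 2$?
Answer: $960$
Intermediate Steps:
$n = 12$
$W{\left(r \right)} = -2 + r$
$d{\left(U,I \right)} = I$ ($d{\left(U,I \right)} = 1 I = I$)
$\left(W{\left(n \right)} - 90\right) d{\left(0,-12 \right)} = \left(\left(-2 + 12\right) - 90\right) \left(-12\right) = \left(10 - 90\right) \left(-12\right) = \left(-80\right) \left(-12\right) = 960$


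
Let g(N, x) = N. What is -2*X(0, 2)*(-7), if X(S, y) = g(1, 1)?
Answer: 14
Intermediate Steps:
X(S, y) = 1
-2*X(0, 2)*(-7) = -2*1*(-7) = -2*(-7) = 14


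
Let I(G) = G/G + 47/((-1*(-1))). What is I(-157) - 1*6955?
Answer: -6907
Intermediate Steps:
I(G) = 48 (I(G) = 1 + 47/1 = 1 + 47*1 = 1 + 47 = 48)
I(-157) - 1*6955 = 48 - 1*6955 = 48 - 6955 = -6907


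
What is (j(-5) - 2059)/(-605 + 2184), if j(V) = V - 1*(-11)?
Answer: -2053/1579 ≈ -1.3002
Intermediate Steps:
j(V) = 11 + V (j(V) = V + 11 = 11 + V)
(j(-5) - 2059)/(-605 + 2184) = ((11 - 5) - 2059)/(-605 + 2184) = (6 - 2059)/1579 = -2053*1/1579 = -2053/1579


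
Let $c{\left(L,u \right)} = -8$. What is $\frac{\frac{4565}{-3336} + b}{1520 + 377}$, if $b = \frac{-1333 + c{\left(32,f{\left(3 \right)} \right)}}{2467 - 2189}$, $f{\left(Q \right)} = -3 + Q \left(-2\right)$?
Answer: $- \frac{2951}{904056} \approx -0.0032642$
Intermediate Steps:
$f{\left(Q \right)} = -3 - 2 Q$
$b = - \frac{1341}{278}$ ($b = \frac{-1333 - 8}{2467 - 2189} = - \frac{1341}{278} \approx -4.8237$)
$\frac{\frac{4565}{-3336} + b}{1520 + 377} = \frac{\frac{4565}{-3336} - \frac{1341}{278}}{1520 + 377} = \frac{4565 \left(- \frac{1}{3336}\right) - \frac{1341}{278}}{1897} = \left(- \frac{4565}{3336} - \frac{1341}{278}\right) \frac{1}{1897} = \left(- \frac{20657}{3336}\right) \frac{1}{1897} = - \frac{2951}{904056}$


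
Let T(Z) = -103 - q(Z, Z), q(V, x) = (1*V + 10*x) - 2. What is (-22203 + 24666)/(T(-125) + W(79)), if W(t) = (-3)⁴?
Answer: 2463/1355 ≈ 1.8177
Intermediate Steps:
q(V, x) = -2 + V + 10*x (q(V, x) = (V + 10*x) - 2 = -2 + V + 10*x)
W(t) = 81
T(Z) = -101 - 11*Z (T(Z) = -103 - (-2 + Z + 10*Z) = -103 - (-2 + 11*Z) = -103 + (2 - 11*Z) = -101 - 11*Z)
(-22203 + 24666)/(T(-125) + W(79)) = (-22203 + 24666)/((-101 - 11*(-125)) + 81) = 2463/((-101 + 1375) + 81) = 2463/(1274 + 81) = 2463/1355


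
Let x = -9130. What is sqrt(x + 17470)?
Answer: 2*sqrt(2085) ≈ 91.324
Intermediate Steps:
sqrt(x + 17470) = sqrt(-9130 + 17470) = sqrt(8340) = 2*sqrt(2085)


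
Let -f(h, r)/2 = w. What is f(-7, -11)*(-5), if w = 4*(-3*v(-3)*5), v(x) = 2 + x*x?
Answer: -6600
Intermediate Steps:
v(x) = 2 + x**2
w = -660 (w = 4*(-3*(2 + (-3)**2)*5) = 4*(-3*(2 + 9)*5) = 4*(-3*11*5) = 4*(-33*5) = 4*(-165) = -660)
f(h, r) = 1320 (f(h, r) = -2*(-660) = 1320)
f(-7, -11)*(-5) = 1320*(-5) = -6600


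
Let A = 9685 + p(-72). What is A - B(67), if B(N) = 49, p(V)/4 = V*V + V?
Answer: 30084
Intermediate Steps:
p(V) = 4*V + 4*V² (p(V) = 4*(V*V + V) = 4*(V² + V) = 4*(V + V²) = 4*V + 4*V²)
A = 30133 (A = 9685 + 4*(-72)*(1 - 72) = 9685 + 4*(-72)*(-71) = 9685 + 20448 = 30133)
A - B(67) = 30133 - 1*49 = 30133 - 49 = 30084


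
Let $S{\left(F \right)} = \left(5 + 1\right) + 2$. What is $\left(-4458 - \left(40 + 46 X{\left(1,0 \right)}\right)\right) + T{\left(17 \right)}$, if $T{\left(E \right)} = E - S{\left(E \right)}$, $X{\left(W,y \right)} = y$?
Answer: $-4489$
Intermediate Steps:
$S{\left(F \right)} = 8$ ($S{\left(F \right)} = 6 + 2 = 8$)
$T{\left(E \right)} = -8 + E$ ($T{\left(E \right)} = E - 8 = -8 + E$)
$\left(-4458 - \left(40 + 46 X{\left(1,0 \right)}\right)\right) + T{\left(17 \right)} = \left(-4458 + \left(\left(-46\right) 0 + 5 \left(-8\right)\right)\right) + \left(-8 + 17\right) = \left(-4458 + \left(0 - 40\right)\right) + 9 = \left(-4458 - 40\right) + 9 = -4498 + 9 = -4489$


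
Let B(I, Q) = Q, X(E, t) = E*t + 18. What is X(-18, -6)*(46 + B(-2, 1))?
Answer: 5922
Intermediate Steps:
X(E, t) = 18 + E*t
X(-18, -6)*(46 + B(-2, 1)) = (18 - 18*(-6))*(46 + 1) = (18 + 108)*47 = 126*47 = 5922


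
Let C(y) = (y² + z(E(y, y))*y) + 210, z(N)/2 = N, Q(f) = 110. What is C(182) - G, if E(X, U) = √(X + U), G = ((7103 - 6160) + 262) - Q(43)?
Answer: 32239 + 728*√91 ≈ 39184.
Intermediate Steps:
G = 1095 (G = ((7103 - 6160) + 262) - 1*110 = (943 + 262) - 110 = 1205 - 110 = 1095)
E(X, U) = √(U + X)
z(N) = 2*N
C(y) = 210 + y² + 2*√2*y^(3/2) (C(y) = (y² + (2*√(y + y))*y) + 210 = (y² + (2*√(2*y))*y) + 210 = (y² + (2*(√2*√y))*y) + 210 = (y² + (2*√2*√y)*y) + 210 = (y² + 2*√2*y^(3/2)) + 210 = 210 + y² + 2*√2*y^(3/2))
C(182) - G = (210 + 182² + 2*√2*182^(3/2)) - 1*1095 = (210 + 33124 + 2*√2*(182*√182)) - 1095 = (210 + 33124 + 728*√91) - 1095 = (33334 + 728*√91) - 1095 = 32239 + 728*√91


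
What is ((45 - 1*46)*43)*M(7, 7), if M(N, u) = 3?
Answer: -129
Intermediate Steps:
((45 - 1*46)*43)*M(7, 7) = ((45 - 1*46)*43)*3 = ((45 - 46)*43)*3 = -1*43*3 = -43*3 = -129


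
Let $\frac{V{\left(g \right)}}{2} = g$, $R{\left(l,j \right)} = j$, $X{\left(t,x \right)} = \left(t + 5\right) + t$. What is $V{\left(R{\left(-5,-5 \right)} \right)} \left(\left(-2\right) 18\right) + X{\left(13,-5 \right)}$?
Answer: $391$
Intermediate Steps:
$X{\left(t,x \right)} = 5 + 2 t$ ($X{\left(t,x \right)} = \left(5 + t\right) + t = 5 + 2 t$)
$V{\left(g \right)} = 2 g$
$V{\left(R{\left(-5,-5 \right)} \right)} \left(\left(-2\right) 18\right) + X{\left(13,-5 \right)} = 2 \left(-5\right) \left(\left(-2\right) 18\right) + \left(5 + 2 \cdot 13\right) = \left(-10\right) \left(-36\right) + \left(5 + 26\right) = 360 + 31 = 391$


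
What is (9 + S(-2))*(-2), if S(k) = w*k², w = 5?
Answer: -58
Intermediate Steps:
S(k) = 5*k²
(9 + S(-2))*(-2) = (9 + 5*(-2)²)*(-2) = (9 + 5*4)*(-2) = (9 + 20)*(-2) = 29*(-2) = -58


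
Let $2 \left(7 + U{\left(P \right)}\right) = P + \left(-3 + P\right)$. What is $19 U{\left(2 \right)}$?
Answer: $- \frac{247}{2} \approx -123.5$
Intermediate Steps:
$U{\left(P \right)} = - \frac{17}{2} + P$ ($U{\left(P \right)} = -7 + \frac{P + \left(-3 + P\right)}{2} = -7 + \frac{-3 + 2 P}{2} = -7 + \left(- \frac{3}{2} + P\right) = - \frac{17}{2} + P$)
$19 U{\left(2 \right)} = 19 \left(- \frac{17}{2} + 2\right) = 19 \left(- \frac{13}{2}\right) = - \frac{247}{2}$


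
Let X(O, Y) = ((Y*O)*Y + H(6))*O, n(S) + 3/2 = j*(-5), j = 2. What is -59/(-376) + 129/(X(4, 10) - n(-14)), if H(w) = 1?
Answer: 95879/404952 ≈ 0.23677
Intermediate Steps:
n(S) = -23/2 (n(S) = -3/2 + 2*(-5) = -3/2 - 10 = -23/2)
X(O, Y) = O*(1 + O*Y**2) (X(O, Y) = ((Y*O)*Y + 1)*O = ((O*Y)*Y + 1)*O = (O*Y**2 + 1)*O = (1 + O*Y**2)*O = O*(1 + O*Y**2))
-59/(-376) + 129/(X(4, 10) - n(-14)) = -59/(-376) + 129/(4*(1 + 4*10**2) - 1*(-23/2)) = -59*(-1/376) + 129/(4*(1 + 4*100) + 23/2) = 59/376 + 129/(4*(1 + 400) + 23/2) = 59/376 + 129/(4*401 + 23/2) = 59/376 + 129/(1604 + 23/2) = 59/376 + 129/(3231/2) = 59/376 + 129*(2/3231) = 59/376 + 86/1077 = 95879/404952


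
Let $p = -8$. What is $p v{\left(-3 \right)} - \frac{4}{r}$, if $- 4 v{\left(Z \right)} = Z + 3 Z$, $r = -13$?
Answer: $- \frac{308}{13} \approx -23.692$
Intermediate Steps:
$v{\left(Z \right)} = - Z$ ($v{\left(Z \right)} = - \frac{Z + 3 Z}{4} = - \frac{4 Z}{4} = - Z$)
$p v{\left(-3 \right)} - \frac{4}{r} = - 8 \left(\left(-1\right) \left(-3\right)\right) - \frac{4}{-13} = \left(-8\right) 3 - - \frac{4}{13} = -24 + \frac{4}{13} = - \frac{308}{13}$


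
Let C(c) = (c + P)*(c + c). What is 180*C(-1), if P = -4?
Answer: 1800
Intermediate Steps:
C(c) = 2*c*(-4 + c) (C(c) = (c - 4)*(c + c) = (-4 + c)*(2*c) = 2*c*(-4 + c))
180*C(-1) = 180*(2*(-1)*(-4 - 1)) = 180*(2*(-1)*(-5)) = 180*10 = 1800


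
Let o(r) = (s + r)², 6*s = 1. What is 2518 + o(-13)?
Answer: 96577/36 ≈ 2682.7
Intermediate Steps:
s = ⅙ (s = (⅙)*1 = ⅙ ≈ 0.16667)
o(r) = (⅙ + r)²
2518 + o(-13) = 2518 + (1 + 6*(-13))²/36 = 2518 + (1 - 78)²/36 = 2518 + (1/36)*(-77)² = 2518 + (1/36)*5929 = 2518 + 5929/36 = 96577/36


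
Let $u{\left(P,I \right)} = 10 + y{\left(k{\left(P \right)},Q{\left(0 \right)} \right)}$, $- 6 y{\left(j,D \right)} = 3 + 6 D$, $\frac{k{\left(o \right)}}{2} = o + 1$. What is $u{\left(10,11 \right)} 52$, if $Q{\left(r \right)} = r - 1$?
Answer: $546$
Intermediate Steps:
$k{\left(o \right)} = 2 + 2 o$ ($k{\left(o \right)} = 2 \left(o + 1\right) = 2 \left(1 + o\right) = 2 + 2 o$)
$Q{\left(r \right)} = -1 + r$ ($Q{\left(r \right)} = r - 1 = -1 + r$)
$y{\left(j,D \right)} = - \frac{1}{2} - D$ ($y{\left(j,D \right)} = - \frac{3 + 6 D}{6} = - \frac{1}{2} - D$)
$u{\left(P,I \right)} = \frac{21}{2}$ ($u{\left(P,I \right)} = 10 - - \frac{1}{2} = 10 + \left(- \frac{1}{2} + 1\right) = 10 + \frac{1}{2} = \frac{21}{2}$)
$u{\left(10,11 \right)} 52 = \frac{21}{2} \cdot 52 = 546$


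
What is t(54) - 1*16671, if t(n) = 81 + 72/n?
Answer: -49766/3 ≈ -16589.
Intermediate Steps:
t(54) - 1*16671 = (81 + 72/54) - 1*16671 = (81 + 72*(1/54)) - 16671 = (81 + 4/3) - 16671 = 247/3 - 16671 = -49766/3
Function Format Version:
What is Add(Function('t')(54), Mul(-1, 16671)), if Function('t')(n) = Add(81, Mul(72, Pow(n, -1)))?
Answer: Rational(-49766, 3) ≈ -16589.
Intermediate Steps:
Add(Function('t')(54), Mul(-1, 16671)) = Add(Add(81, Mul(72, Pow(54, -1))), Mul(-1, 16671)) = Add(Add(81, Mul(72, Rational(1, 54))), -16671) = Add(Add(81, Rational(4, 3)), -16671) = Add(Rational(247, 3), -16671) = Rational(-49766, 3)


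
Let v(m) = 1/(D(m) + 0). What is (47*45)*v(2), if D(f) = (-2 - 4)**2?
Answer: 235/4 ≈ 58.750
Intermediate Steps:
D(f) = 36 (D(f) = (-6)**2 = 36)
v(m) = 1/36 (v(m) = 1/(36 + 0) = 1/36)
(47*45)*v(2) = (47*45)*(1/36) = 2115*(1/36) = 235/4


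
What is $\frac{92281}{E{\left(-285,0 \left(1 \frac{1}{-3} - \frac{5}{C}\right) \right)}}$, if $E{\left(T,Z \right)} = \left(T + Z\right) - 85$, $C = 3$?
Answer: $- \frac{92281}{370} \approx -249.41$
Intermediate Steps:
$E{\left(T,Z \right)} = -85 + T + Z$
$\frac{92281}{E{\left(-285,0 \left(1 \frac{1}{-3} - \frac{5}{C}\right) \right)}} = \frac{92281}{-85 - 285 + 0 \left(1 \frac{1}{-3} - \frac{5}{3}\right)} = \frac{92281}{-85 - 285 + 0 \left(1 \left(- \frac{1}{3}\right) - \frac{5}{3}\right)} = \frac{92281}{-85 - 285 + 0 \left(- \frac{1}{3} - \frac{5}{3}\right)} = \frac{92281}{-85 - 285 + 0 \left(-2\right)} = \frac{92281}{-85 - 285 + 0} = \frac{92281}{-370} = 92281 \left(- \frac{1}{370}\right) = - \frac{92281}{370}$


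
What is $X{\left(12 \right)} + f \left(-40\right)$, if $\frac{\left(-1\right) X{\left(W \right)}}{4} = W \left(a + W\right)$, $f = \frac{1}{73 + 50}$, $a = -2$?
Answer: $- \frac{59080}{123} \approx -480.33$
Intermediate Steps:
$f = \frac{1}{123} \approx 0.0081301$
$X{\left(W \right)} = - 4 W \left(-2 + W\right)$
$X{\left(12 \right)} + f \left(-40\right) = 4 \cdot 12 \left(2 - 12\right) + \frac{1}{123} \left(-40\right) = 4 \cdot 12 \left(2 - 12\right) - \frac{40}{123} = 4 \cdot 12 \left(-10\right) - \frac{40}{123} = -480 - \frac{40}{123} = - \frac{59080}{123}$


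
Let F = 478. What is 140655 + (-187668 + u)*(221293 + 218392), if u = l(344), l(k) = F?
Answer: -82304494495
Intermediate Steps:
l(k) = 478
u = 478
140655 + (-187668 + u)*(221293 + 218392) = 140655 + (-187668 + 478)*(221293 + 218392) = 140655 - 187190*439685 = 140655 - 82304635150 = -82304494495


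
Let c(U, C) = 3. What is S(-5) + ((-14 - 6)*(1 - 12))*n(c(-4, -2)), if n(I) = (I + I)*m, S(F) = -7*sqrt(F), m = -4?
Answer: -5280 - 7*I*sqrt(5) ≈ -5280.0 - 15.652*I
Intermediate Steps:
n(I) = -8*I (n(I) = (I + I)*(-4) = (2*I)*(-4) = -8*I)
S(-5) + ((-14 - 6)*(1 - 12))*n(c(-4, -2)) = -7*I*sqrt(5) + ((-14 - 6)*(1 - 12))*(-8*3) = -7*I*sqrt(5) - 20*(-11)*(-24) = -7*I*sqrt(5) + 220*(-24) = -7*I*sqrt(5) - 5280 = -5280 - 7*I*sqrt(5)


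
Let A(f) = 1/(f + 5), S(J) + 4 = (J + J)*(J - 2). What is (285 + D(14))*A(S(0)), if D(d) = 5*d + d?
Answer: 369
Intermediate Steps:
S(J) = -4 + 2*J*(-2 + J) (S(J) = -4 + (J + J)*(J - 2) = -4 + (2*J)*(-2 + J) = -4 + 2*J*(-2 + J))
D(d) = 6*d
A(f) = 1/(5 + f)
(285 + D(14))*A(S(0)) = (285 + 6*14)/(5 + (-4 - 4*0 + 2*0²)) = (285 + 84)/(5 + (-4 + 0 + 2*0)) = 369/(5 + (-4 + 0 + 0)) = 369/(5 - 4) = 369/1 = 369*1 = 369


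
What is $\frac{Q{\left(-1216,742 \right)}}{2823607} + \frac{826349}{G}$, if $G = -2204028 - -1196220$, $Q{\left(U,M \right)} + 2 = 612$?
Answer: $- \frac{2332670057963}{2845653723456} \approx -0.81973$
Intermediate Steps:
$Q{\left(U,M \right)} = 610$ ($Q{\left(U,M \right)} = -2 + 612 = 610$)
$G = -1007808$ ($G = -2204028 + 1196220 = -1007808$)
$\frac{Q{\left(-1216,742 \right)}}{2823607} + \frac{826349}{G} = \frac{610}{2823607} + \frac{826349}{-1007808} = 610 \cdot \frac{1}{2823607} + 826349 \left(- \frac{1}{1007808}\right) = \frac{610}{2823607} - \frac{826349}{1007808} = - \frac{2332670057963}{2845653723456}$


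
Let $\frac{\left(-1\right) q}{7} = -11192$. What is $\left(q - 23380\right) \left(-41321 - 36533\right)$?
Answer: $-4279167256$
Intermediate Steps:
$q = 78344$ ($q = \left(-7\right) \left(-11192\right) = 78344$)
$\left(q - 23380\right) \left(-41321 - 36533\right) = \left(78344 - 23380\right) \left(-41321 - 36533\right) = 54964 \left(-41321 - 36533\right) = 54964 \left(-77854\right) = -4279167256$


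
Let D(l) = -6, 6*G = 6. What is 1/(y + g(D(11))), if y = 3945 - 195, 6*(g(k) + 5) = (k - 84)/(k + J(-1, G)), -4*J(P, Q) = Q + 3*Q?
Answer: 7/26230 ≈ 0.00026687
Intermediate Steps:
G = 1 (G = (⅙)*6 = 1)
J(P, Q) = -Q (J(P, Q) = -(Q + 3*Q)/4 = -Q)
g(k) = -5 + (-84 + k)/(6*(-1 + k)) (g(k) = -5 + ((k - 84)/(k - 1*1))/6 = -5 + ((-84 + k)/(k - 1))/6 = -5 + ((-84 + k)/(-1 + k))/6 = -5 + (-84 + k)/(6*(-1 + k)))
y = 3750
1/(y + g(D(11))) = 1/(3750 + (-54 - 29*(-6))/(6*(-1 - 6))) = 1/(3750 + (⅙)*(-54 + 174)/(-7)) = 1/(3750 + (⅙)*(-⅐)*120) = 1/(3750 - 20/7) = 1/(26230/7) = 7/26230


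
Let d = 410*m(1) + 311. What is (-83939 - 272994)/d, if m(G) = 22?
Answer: -356933/9331 ≈ -38.252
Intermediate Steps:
d = 9331 (d = 410*22 + 311 = 9020 + 311 = 9331)
(-83939 - 272994)/d = (-83939 - 272994)/9331 = -356933*1/9331 = -356933/9331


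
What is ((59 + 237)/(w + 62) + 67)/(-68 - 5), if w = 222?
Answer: -4831/5183 ≈ -0.93209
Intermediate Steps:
((59 + 237)/(w + 62) + 67)/(-68 - 5) = ((59 + 237)/(222 + 62) + 67)/(-68 - 5) = (296/284 + 67)/(-73) = (296*(1/284) + 67)*(-1/73) = (74/71 + 67)*(-1/73) = (4831/71)*(-1/73) = -4831/5183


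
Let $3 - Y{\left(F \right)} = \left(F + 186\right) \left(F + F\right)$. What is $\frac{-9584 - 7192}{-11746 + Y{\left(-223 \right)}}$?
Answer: $\frac{5592}{9415} \approx 0.59395$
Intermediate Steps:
$Y{\left(F \right)} = 3 - 2 F \left(186 + F\right)$ ($Y{\left(F \right)} = 3 - \left(F + 186\right) \left(F + F\right) = 3 - \left(186 + F\right) 2 F = 3 - 2 F \left(186 + F\right)$)
$\frac{-9584 - 7192}{-11746 + Y{\left(-223 \right)}} = \frac{-9584 - 7192}{-11746 - \left(-82959 + 99458\right)} = - \frac{16776}{-11746 + \left(3 + 82956 - 99458\right)} = - \frac{16776}{-11746 - 16499} = - \frac{16776}{-28245} = \left(-16776\right) \left(- \frac{1}{28245}\right) = \frac{5592}{9415}$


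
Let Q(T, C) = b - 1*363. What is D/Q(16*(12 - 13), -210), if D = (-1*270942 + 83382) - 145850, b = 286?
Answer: 4330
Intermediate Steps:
Q(T, C) = -77 (Q(T, C) = 286 - 1*363 = 286 - 363 = -77)
D = -333410 (D = (-270942 + 83382) - 145850 = -187560 - 145850 = -333410)
D/Q(16*(12 - 13), -210) = -333410/(-77) = -333410*(-1/77) = 4330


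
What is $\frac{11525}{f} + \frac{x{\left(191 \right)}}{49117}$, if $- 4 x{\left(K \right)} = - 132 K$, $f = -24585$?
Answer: $- \frac{82222834}{241508289} \approx -0.34046$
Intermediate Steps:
$x{\left(K \right)} = 33 K$ ($x{\left(K \right)} = - \frac{\left(-132\right) K}{4} = 33 K$)
$\frac{11525}{f} + \frac{x{\left(191 \right)}}{49117} = \frac{11525}{-24585} + \frac{33 \cdot 191}{49117} = 11525 \left(- \frac{1}{24585}\right) + 6303 \cdot \frac{1}{49117} = - \frac{2305}{4917} + \frac{6303}{49117} = - \frac{82222834}{241508289}$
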